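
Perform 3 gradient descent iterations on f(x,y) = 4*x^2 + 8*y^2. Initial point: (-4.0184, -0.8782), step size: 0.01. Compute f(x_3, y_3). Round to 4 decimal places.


Gradient descent on f(x,y) = 4*x^2 + 8*y^2.
Starting point: (-4.0184, -0.8782), alpha = 0.01
Step 1: grad_x = 2*4*-4.0184 = -32.1472, grad_y = 2*8*-0.8782 = -14.0512
  x_1 = -4.0184 - 0.01*-32.1472 = -3.6969
  y_1 = -0.8782 - 0.01*-14.0512 = -0.7377
Step 2: grad_x = 2*4*-3.6969 = -29.5754, grad_y = 2*8*-0.7377 = -11.803
  x_2 = -3.6969 - 0.01*-29.5754 = -3.4012
  y_2 = -0.7377 - 0.01*-11.803 = -0.6197
Step 3: grad_x = 2*4*-3.4012 = -27.2094, grad_y = 2*8*-0.6197 = -9.9145
  x_3 = -3.4012 - 0.01*-27.2094 = -3.1291
  y_3 = -0.6197 - 0.01*-9.9145 = -0.5205
f(-3.1291, -0.5205) = 4*(-3.1291)^2 + 8*(-0.5205)^2 = 41.332


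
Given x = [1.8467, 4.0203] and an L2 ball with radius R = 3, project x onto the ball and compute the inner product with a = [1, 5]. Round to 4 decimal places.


Step 1: Compute ||x|| (intermediates to 6 decimals).
||x|| = sqrt(1.8467^2 + 4.0203^2) = 4.424151
Step 2: Project.
Since ||x|| > R, scale = R/||x|| = 3/4.424151 = 0.678096, proj(x) = scale * x
proj(x) = [1.25224, 2.726149]
Step 3: Dot product.
a^T * proj(x) = 1*1.25224 + 5*2.726149 = 14.883


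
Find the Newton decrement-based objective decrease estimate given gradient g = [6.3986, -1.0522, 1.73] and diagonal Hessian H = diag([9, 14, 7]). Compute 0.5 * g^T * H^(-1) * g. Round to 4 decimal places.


Step 1: H is diagonal, so H^(-1) * g = [0.711, -0.0752, 0.2471].
Step 2: g^T H^(-1) g = sum_i g_i^2 / H_ii
  = (6.3986)^2/9 + (-1.0522)^2/14 + (1.73)^2/7
  = 4.5491 + 0.0791 + 0.4276 = 5.0558
Step 3: Objective decrease = 0.5 * g^T H^(-1) g = 2.5279


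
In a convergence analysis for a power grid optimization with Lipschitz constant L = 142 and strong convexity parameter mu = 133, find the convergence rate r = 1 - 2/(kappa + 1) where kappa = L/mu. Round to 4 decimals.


Step 1: Compute the condition number.
kappa = L/mu = 142/133 = 1.0677
Step 2: Compute the convergence rate.
r = 1 - 2/(kappa + 1) = 1 - 2*mu/(L + mu) = (L - mu)/(L + mu) = 9/275 = 0.0327


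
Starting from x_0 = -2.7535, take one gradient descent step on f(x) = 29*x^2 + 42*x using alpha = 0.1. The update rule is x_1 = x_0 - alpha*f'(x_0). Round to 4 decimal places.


We compute the gradient at x_0 and apply the update.
f'(x) = 58*x + 42
f'(-2.7535) = 58*-2.7535 + 42 = -117.703
x_1 = -2.7535 - 0.1*-117.703 = 9.0168


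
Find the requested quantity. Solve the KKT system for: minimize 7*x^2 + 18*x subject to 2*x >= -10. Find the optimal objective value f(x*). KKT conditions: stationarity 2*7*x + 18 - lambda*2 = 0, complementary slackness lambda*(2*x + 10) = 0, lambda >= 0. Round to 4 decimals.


Step 1: Try lambda = 0 (constraint inactive).
Stationarity: 2*7*x + 18 = 0
x* = -18/(2*7) = -9/7 = -1.2857 (rounded; the exact value -9/7 is used below)
Check constraint: 2*-1.2857 = -2.5714 >= -10 -- satisfied.
Step 2: Compute optimal value.
f(x*) = 7*(-9/7)^2 + 18*(-9/7) = -11.5714


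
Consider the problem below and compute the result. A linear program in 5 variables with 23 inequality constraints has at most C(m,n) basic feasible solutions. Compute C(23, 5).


Each vertex corresponds to some choice of n active constraints out of m, so the number of vertices is at most C(m, n) = m! / (n!(m-n)!).
m = 23, n = 5
Numerator: 23 * 22 * 21 * 20 * 19
Denominator: 5! = 120
C(23, 5) = 33649


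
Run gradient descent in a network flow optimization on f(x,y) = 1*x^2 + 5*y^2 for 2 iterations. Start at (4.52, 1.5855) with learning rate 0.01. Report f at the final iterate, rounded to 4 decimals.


Gradient descent on f(x,y) = 1*x^2 + 5*y^2.
Starting point: (4.52, 1.5855), alpha = 0.01
Step 1: grad_x = 2*1*4.52 = 9.04, grad_y = 2*5*1.5855 = 15.855
  x_1 = 4.52 - 0.01*9.04 = 4.4296
  y_1 = 1.5855 - 0.01*15.855 = 1.427
Step 2: grad_x = 2*1*4.4296 = 8.8592, grad_y = 2*5*1.427 = 14.2695
  x_2 = 4.4296 - 0.01*8.8592 = 4.341
  y_2 = 1.427 - 0.01*14.2695 = 1.2843
f(4.341, 1.2843) = 1*4.341^2 + 5*1.2843^2 = 27.0909


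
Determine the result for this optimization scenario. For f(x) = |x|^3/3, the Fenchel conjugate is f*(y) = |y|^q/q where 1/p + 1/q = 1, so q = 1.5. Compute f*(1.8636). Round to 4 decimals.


The conjugate exponent q satisfies 1/p + 1/q = 1.
p = 3, so q = 3/(3 - 1) = 1.5
|y|^q = 1.8636^1.5 = 2.5441
f*(1.8636) = 2.5441 / 1.5 = 1.696


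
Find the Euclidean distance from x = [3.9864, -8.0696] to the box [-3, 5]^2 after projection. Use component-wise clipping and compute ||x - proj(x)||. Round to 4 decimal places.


Project each component onto [-3, 5].
clip(3.9864) = 3.9864, clip(-8.0696) = -3.0
Projection = [3.9864, -3.0]
Squared diffs: [0.0, 25.7008]
Distance = sqrt(25.7008) = 5.0696


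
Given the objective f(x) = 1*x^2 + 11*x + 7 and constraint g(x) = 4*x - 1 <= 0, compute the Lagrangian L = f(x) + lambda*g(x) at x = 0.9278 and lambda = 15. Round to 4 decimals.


Step 1: Evaluate f(x).
f(0.9278) = 1*0.9278^2 + 11*0.9278 + 7 = 18.0666
Step 2: Evaluate g(x).
g(0.9278) = 4*0.9278 - 1 = 2.7112
Step 3: Compute Lagrangian.
L = 18.0666 + 15*2.7112 = 58.7346


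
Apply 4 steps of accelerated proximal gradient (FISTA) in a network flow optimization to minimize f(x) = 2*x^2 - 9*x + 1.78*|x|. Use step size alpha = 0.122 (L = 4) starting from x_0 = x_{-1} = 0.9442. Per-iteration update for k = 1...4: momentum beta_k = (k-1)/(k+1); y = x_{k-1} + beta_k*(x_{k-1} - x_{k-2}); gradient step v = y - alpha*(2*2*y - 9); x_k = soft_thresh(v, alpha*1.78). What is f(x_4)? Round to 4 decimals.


FISTA on f(x) = 2*x^2 - 9*x + 1.78*|x|
L = 4, alpha = 0.122
Iteration 1: beta = 0.0, y = 0.9442 + 0.0*(0.9442 - 0.9442) = 0.9442
  grad(y) = -5.2232, v = y - alpha*grad = 1.5814
  prox(v) = soft_thresh(1.5814, 0.2172) = 1.3643
Iteration 2: beta = 0.3333, y = 1.3643 + 0.3333*(1.3643 - 0.9442) = 1.5043
  grad(y) = -2.9828, v = y - alpha*grad = 1.8682
  prox(v) = soft_thresh(1.8682, 0.2172) = 1.651
Iteration 3: beta = 0.5, y = 1.651 + 0.5*(1.651 - 1.3643) = 1.7944
  grad(y) = -1.8223, v = y - alpha*grad = 2.0167
  prox(v) = soft_thresh(2.0167, 0.2172) = 1.7996
Iteration 4: beta = 0.6, y = 1.7996 + 0.6*(1.7996 - 1.651) = 1.8887
  grad(y) = -1.4452, v = y - alpha*grad = 2.065
  prox(v) = soft_thresh(2.065, 0.2172) = 1.8479
f(x_4) = 2*1.8479^2 - 9*1.8479 + 1.78*|1.8479| = -6.5124


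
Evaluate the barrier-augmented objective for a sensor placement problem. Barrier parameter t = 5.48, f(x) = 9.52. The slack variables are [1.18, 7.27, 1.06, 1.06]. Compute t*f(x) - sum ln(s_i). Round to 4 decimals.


Step 1: Compute log-barrier.
ln values: [0.1655, 1.9838, 0.0583, 0.0583]
phi = -(0.1655 + 1.9838 + 0.0583 + 0.0583) = -2.2658
Step 2: Compute augmented objective.
t*f(x) = 5.48*9.52 = 52.1696
Total = 52.1696 - 2.2658 = 49.9038


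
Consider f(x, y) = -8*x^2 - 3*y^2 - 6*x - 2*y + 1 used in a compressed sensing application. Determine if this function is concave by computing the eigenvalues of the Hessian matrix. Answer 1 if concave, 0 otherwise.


The Hessian of f(x,y) = -8*x^2 - 3*y^2 - 6*x - 2*y + 1 is:
H = [[-16, 0], [0, -6]]
Trace = -16 - 6 = -22
Determinant = -16*-6 - (0)^2 = 96
Discriminant = (-22)^2 - 4*96 = 100.0
Eigenvalues: lambda_1 = -16.0, lambda_2 = -6.0
The function is concave.

1


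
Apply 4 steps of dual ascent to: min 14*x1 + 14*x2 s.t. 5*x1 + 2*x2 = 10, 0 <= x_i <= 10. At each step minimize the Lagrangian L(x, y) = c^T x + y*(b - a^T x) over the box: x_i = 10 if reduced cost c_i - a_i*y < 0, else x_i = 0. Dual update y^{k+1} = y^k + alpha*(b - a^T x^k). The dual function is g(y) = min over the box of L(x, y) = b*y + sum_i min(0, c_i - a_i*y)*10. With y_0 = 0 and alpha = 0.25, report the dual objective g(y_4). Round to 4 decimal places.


Dual ascent for LP: min 14*x1 + 14*x2, 5*x1 + 2*x2 = 10, 0 <= x_i <= 10
Step 1: y^k = 0.0, reduced costs: (14.0, 14.0)
  x^k = (0.0, 0.0), subgradient = b - a^T x = 10.0
  y^{k+1} = 0.0 + 0.25*10.0 = 2.5
Step 2: y^k = 2.5, reduced costs: (1.5, 9.0)
  x^k = (0.0, 0.0), subgradient = b - a^T x = 10.0
  y^{k+1} = 2.5 + 0.25*10.0 = 5.0
Step 3: y^k = 5.0, reduced costs: (-11.0, 4.0)
  x^k = (10.0, 0.0), subgradient = b - a^T x = -40.0
  y^{k+1} = 5.0 + 0.25*-40.0 = -5.0
Step 4: y^k = -5.0, reduced costs: (39.0, 24.0)
  x^k = (0.0, 0.0), subgradient = b - a^T x = 10.0
  y^{k+1} = -5.0 + 0.25*10.0 = -2.5
Dual objective at y_4 = -2.5: reduced costs (26.5, 19.0), box minimizer x = (0.0, 0.0)
g(y_4) = b*y + (c1 - a1*y)*x1 + (c2 - a2*y)*x2 = 10*(-2.5) + 26.5*0.0 + 19.0*0.0 = -25.0 + 0.0 + 0.0 = -25.0


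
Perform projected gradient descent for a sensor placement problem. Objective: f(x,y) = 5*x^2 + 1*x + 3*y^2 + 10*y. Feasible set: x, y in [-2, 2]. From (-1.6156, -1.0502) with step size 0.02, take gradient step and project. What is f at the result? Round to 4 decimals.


Step 1: Compute gradient at (-1.6156, -1.0502).
grad_x = 2*5*-1.6156 + 1 = -15.156
grad_y = 2*3*-1.0502 + 10 = 3.6988
Step 2: Gradient step.
x_raw = -1.6156 - 0.02*-15.156 = -1.3125
y_raw = -1.0502 - 0.02*3.6988 = -1.1242
Step 3: Project onto [-2, 2].
x_proj = clip(-1.3125) = -1.3125
y_proj = clip(-1.1242) = -1.1242
Step 4: Evaluate f.
f(-1.3125, -1.1242) = -0.1499


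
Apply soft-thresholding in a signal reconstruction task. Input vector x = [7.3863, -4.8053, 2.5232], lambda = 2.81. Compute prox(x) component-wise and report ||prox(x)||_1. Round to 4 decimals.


Soft-thresholding with lambda = 2.81:
prox(7.3863) = sign(7.3863)*max(|7.3863| - 2.81, 0) = 4.5763
prox(-4.8053) = sign(-4.8053)*max(|-4.8053| - 2.81, 0) = -1.9953
prox(2.5232) = sign(2.5232)*max(|2.5232| - 2.81, 0) = 0.0
prox(x) = [4.5763, -1.9953, 0.0]
||prox(x)||_1 = 4.5763 + 1.9953 + 0.0 = 6.5716


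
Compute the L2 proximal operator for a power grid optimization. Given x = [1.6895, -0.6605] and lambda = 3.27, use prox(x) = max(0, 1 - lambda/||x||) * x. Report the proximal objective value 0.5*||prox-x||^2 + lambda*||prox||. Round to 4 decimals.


Step 1: Compute ||x||.
||x|| = 1.814
Step 2: Compute scaling factor.
scale = max(0, 1 - 3.27/1.814) = 0.0
Step 3: prox(x) = [0.0, -0.0]
||prox(x)|| = 0.0
Step 4: Proximal objective.
0.5*||prox-x||^2 = 1.6453
lambda*||prox|| = 0.0
Total = 1.6453


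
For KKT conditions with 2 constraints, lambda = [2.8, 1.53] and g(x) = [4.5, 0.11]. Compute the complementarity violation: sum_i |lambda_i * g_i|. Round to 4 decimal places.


KKT complementary slackness check:
lambda_1 * g_1 = 2.8 * 4.5 = 12.6
lambda_2 * g_2 = 1.53 * 0.11 = 0.1683
Total violation = 12.6 + 0.1683 = 12.7683


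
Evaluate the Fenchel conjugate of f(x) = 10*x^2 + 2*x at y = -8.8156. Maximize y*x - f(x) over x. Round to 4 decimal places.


f*(y) = sup_x {y*x - a*x^2 - b*x} = sup_x {(y-b)*x - a*x^2}
FOC: (y - b) - 2a*x = 0 => x* = (y - b)/(2a)
x* = (-8.8156 - 2)/(2*10) = -0.5408
f*(-8.8156) = (y-b)^2/(4a) = (-8.8156 - 2)^2/(4*10)
= 116.9772/40 = 2.9244


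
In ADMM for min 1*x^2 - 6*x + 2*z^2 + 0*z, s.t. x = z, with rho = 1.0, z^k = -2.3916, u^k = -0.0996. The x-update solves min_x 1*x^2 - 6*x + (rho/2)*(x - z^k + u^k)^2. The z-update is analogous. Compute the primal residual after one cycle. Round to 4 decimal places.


ADMM iteration with rho = 1.0, z^k = -2.3916, u^k = -0.0996
Step 1: x-update.
Minimize 1*x^2 - 6*x + (1.0/2)*(x + 2.3916 - 0.0996)^2
FOC: (2*1 + 1.0)*x = 6 + 1.0*(-2.3916 + 0.0996)
x^{k+1} = 1.236
Step 2: z-update.
Minimize 2*z^2 + 0*z + (1.0/2)*(1.236 - z - 0.0996)^2
FOC: (2*2 + 1.0)*z = 0 + 1.0*(1.236 - 0.0996)
z^{k+1} = 0.2273
Step 3: u-update.
u^{k+1} = -0.0996 + 1.236 - 0.2273 = 0.9091
Step 4: Primal residual = |1.236 - 0.2273| = 1.0087


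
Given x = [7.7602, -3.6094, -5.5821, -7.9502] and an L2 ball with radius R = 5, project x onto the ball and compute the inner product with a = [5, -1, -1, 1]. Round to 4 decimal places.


Step 1: Compute ||x|| (intermediates to 6 decimals).
||x|| = sqrt(7.7602^2 + (-3.6094)^2 + (-5.5821)^2 + (-7.9502)^2) = 12.946582
Step 2: Project.
Since ||x|| > R, scale = R/||x|| = 5/12.946582 = 0.386202, proj(x) = scale * x
proj(x) = [2.997005, -1.393957, -2.155818, -3.070383]
Step 3: Dot product.
a^T * proj(x) = 5*2.997005 - 1*(-1.393957) - 1*(-2.155818) + 1*(-3.070383) = 15.4644


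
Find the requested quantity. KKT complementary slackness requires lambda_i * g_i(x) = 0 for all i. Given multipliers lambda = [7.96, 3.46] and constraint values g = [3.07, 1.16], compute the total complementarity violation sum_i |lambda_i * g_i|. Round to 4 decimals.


KKT complementary slackness check:
lambda_1 * g_1 = 7.96 * 3.07 = 24.4372
lambda_2 * g_2 = 3.46 * 1.16 = 4.0136
Total violation = 24.4372 + 4.0136 = 28.4508


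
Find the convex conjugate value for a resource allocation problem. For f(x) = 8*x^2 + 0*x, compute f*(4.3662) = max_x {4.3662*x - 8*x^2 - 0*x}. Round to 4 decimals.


f*(y) = sup_x {y*x - a*x^2 - b*x} = sup_x {(y-b)*x - a*x^2}
FOC: (y - b) - 2a*x = 0 => x* = (y - b)/(2a)
x* = (4.3662 - 0)/(2*8) = 0.2729
f*(4.3662) = (y-b)^2/(4a) = (4.3662 - 0)^2/(4*8)
= 19.0637/32 = 0.5957


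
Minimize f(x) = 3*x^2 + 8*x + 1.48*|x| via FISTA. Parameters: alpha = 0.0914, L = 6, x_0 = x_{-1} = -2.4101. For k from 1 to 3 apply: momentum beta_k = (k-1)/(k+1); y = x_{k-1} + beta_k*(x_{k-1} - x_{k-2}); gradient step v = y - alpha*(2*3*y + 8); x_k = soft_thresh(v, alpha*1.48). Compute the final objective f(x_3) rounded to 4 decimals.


FISTA on f(x) = 3*x^2 + 8*x + 1.48*|x|
L = 6, alpha = 0.0914
Iteration 1: beta = 0.0, y = -2.4101 + 0.0*(-2.4101 + 2.4101) = -2.4101
  grad(y) = -6.4606, v = y - alpha*grad = -1.8196
  prox(v) = soft_thresh(-1.8196, 0.1353) = -1.6843
Iteration 2: beta = 0.3333, y = -1.6843 + 0.3333*(-1.6843 + 2.4101) = -1.4424
  grad(y) = -0.6544, v = y - alpha*grad = -1.3826
  prox(v) = soft_thresh(-1.3826, 0.1353) = -1.2473
Iteration 3: beta = 0.5, y = -1.2473 + 0.5*(-1.2473 + 1.6843) = -1.0288
  grad(y) = 1.8271, v = y - alpha*grad = -1.1958
  prox(v) = soft_thresh(-1.1958, 0.1353) = -1.0605
f(x_3) = 3*(-1.0605)^2 + 8*(-1.0605) + 1.48*|-1.0605| = -3.5405


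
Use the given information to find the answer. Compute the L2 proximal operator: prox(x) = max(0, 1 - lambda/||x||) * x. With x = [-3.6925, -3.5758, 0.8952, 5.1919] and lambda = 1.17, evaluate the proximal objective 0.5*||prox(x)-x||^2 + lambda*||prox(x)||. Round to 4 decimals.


Step 1: Compute ||x||.
||x|| = 7.3606
Step 2: Compute scaling factor.
scale = max(0, 1 - 1.17/7.3606) = 0.841
Step 3: prox(x) = [-3.1056, -3.0074, 0.7529, 4.3666]
||prox(x)|| = 6.1906
Step 4: Proximal objective.
0.5*||prox-x||^2 = 0.6845
lambda*||prox|| = 7.243
Total = 7.9274


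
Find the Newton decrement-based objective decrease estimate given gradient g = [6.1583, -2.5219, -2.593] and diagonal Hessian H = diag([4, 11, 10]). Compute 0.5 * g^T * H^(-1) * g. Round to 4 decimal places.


Step 1: H is diagonal, so H^(-1) * g = [1.5396, -0.2293, -0.2593].
Step 2: g^T H^(-1) g = sum_i g_i^2 / H_ii
  = (6.1583)^2/4 + (-2.5219)^2/11 + (-2.593)^2/10
  = 9.4812 + 0.5782 + 0.6724 = 10.7317
Step 3: Objective decrease = 0.5 * g^T H^(-1) g = 5.3659


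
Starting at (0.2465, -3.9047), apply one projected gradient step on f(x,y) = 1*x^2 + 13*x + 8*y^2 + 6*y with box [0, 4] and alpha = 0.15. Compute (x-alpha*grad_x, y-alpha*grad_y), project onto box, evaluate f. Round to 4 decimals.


Step 1: Compute gradient at (0.2465, -3.9047).
grad_x = 2*1*0.2465 + 13 = 13.493
grad_y = 2*8*-3.9047 + 6 = -56.4752
Step 2: Gradient step.
x_raw = 0.2465 - 0.15*13.493 = -1.7775
y_raw = -3.9047 - 0.15*-56.4752 = 4.5666
Step 3: Project onto [0, 4].
x_proj = clip(-1.7775) = 0.0
y_proj = clip(4.5666) = 4.0
Step 4: Evaluate f.
f(0.0, 4.0) = 152.0


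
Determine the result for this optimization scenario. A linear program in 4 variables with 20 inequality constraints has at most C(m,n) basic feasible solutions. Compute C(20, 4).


Each vertex corresponds to some choice of n active constraints out of m, so the number of vertices is at most C(m, n) = m! / (n!(m-n)!).
m = 20, n = 4
Numerator: 20 * 19 * 18 * 17
Denominator: 4! = 24
C(20, 4) = 4845


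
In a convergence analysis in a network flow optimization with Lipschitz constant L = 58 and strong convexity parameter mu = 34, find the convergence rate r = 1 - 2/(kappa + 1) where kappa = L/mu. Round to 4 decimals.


Step 1: Compute the condition number.
kappa = L/mu = 58/34 = 1.7059
Step 2: Compute the convergence rate.
r = 1 - 2/(kappa + 1) = 1 - 2*mu/(L + mu) = (L - mu)/(L + mu) = 24/92 = 0.2609


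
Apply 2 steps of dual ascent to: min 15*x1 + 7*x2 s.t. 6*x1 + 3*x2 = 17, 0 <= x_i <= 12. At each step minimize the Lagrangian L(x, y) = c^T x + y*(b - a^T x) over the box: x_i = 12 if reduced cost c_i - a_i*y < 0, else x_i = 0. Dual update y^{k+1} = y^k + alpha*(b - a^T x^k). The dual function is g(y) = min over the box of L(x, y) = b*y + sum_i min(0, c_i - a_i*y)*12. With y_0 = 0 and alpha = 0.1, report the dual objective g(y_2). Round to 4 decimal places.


Dual ascent for LP: min 15*x1 + 7*x2, 6*x1 + 3*x2 = 17, 0 <= x_i <= 12
Step 1: y^k = 0.0, reduced costs: (15.0, 7.0)
  x^k = (0.0, 0.0), subgradient = b - a^T x = 17.0
  y^{k+1} = 0.0 + 0.1*17.0 = 1.7
Step 2: y^k = 1.7, reduced costs: (4.8, 1.9)
  x^k = (0.0, 0.0), subgradient = b - a^T x = 17.0
  y^{k+1} = 1.7 + 0.1*17.0 = 3.4
Dual objective at y_2 = 3.4: reduced costs (-5.4, -3.2), box minimizer x = (12.0, 12.0)
g(y_2) = b*y + (c1 - a1*y)*x1 + (c2 - a2*y)*x2 = 17*3.4 + (-5.4)*12.0 + (-3.2)*12.0 = 57.8 - 64.8 - 38.4 = -45.4


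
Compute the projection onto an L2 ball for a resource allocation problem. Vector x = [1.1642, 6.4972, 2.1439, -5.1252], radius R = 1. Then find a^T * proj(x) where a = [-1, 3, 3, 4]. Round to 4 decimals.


Step 1: Compute ||x|| (intermediates to 6 decimals).
||x|| = sqrt(1.1642^2 + 6.4972^2 + 2.1439^2 + (-5.1252)^2) = 8.627453
Step 2: Project.
Since ||x|| > R, scale = R/||x|| = 1/8.627453 = 0.115909, proj(x) = scale * x
proj(x) = [0.134941, 0.753084, 0.248497, -0.594057]
Step 3: Dot product.
a^T * proj(x) = -1*0.134941 + 3*0.753084 + 3*0.248497 + 4*(-0.594057) = 0.4936


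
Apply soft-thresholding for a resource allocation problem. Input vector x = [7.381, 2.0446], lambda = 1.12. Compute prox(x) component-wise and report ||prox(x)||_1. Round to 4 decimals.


Soft-thresholding with lambda = 1.12:
prox(7.381) = sign(7.381)*max(|7.381| - 1.12, 0) = 6.261
prox(2.0446) = sign(2.0446)*max(|2.0446| - 1.12, 0) = 0.9246
prox(x) = [6.261, 0.9246]
||prox(x)||_1 = 6.261 + 0.9246 = 7.1856


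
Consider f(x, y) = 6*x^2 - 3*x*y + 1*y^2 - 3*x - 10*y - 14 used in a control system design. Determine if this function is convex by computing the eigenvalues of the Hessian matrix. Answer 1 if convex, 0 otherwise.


The Hessian of f(x,y) = 6*x^2 - 3*x*y + 1*y^2 - 3*x - 10*y - 14 is:
H = [[12, -3], [-3, 2]]
Trace = 12 + 2 = 14
Determinant = 12*2 - (-3)^2 = 15
Discriminant = (14)^2 - 4*15 = 136.0
Eigenvalues: lambda_1 = 1.169, lambda_2 = 12.831
The function is convex.

1


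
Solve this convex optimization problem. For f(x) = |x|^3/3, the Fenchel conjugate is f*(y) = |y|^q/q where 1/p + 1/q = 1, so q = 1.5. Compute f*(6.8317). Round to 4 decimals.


The conjugate exponent q satisfies 1/p + 1/q = 1.
p = 3, so q = 3/(3 - 1) = 1.5
|y|^q = 6.8317^1.5 = 17.8564
f*(6.8317) = 17.8564 / 1.5 = 11.9042


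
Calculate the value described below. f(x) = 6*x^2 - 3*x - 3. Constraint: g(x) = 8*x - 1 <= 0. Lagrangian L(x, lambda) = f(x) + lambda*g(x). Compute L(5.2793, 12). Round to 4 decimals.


Step 1: Evaluate f(x).
f(5.2793) = 6*5.2793^2 - 3*5.2793 - 3 = 148.3882
Step 2: Evaluate g(x).
g(5.2793) = 8*5.2793 - 1 = 41.2344
Step 3: Compute Lagrangian.
L = 148.3882 + 12*41.2344 = 643.201


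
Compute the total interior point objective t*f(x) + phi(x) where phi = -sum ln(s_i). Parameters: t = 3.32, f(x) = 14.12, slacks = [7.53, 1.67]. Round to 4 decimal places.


Step 1: Compute log-barrier.
ln values: [2.0189, 0.5128]
phi = -(2.0189 + 0.5128) = -2.5317
Step 2: Compute augmented objective.
t*f(x) = 3.32*14.12 = 46.8784
Total = 46.8784 - 2.5317 = 44.3467


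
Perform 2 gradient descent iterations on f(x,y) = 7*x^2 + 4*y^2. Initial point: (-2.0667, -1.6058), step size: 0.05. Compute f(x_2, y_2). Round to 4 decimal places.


Gradient descent on f(x,y) = 7*x^2 + 4*y^2.
Starting point: (-2.0667, -1.6058), alpha = 0.05
Step 1: grad_x = 2*7*-2.0667 = -28.9338, grad_y = 2*4*-1.6058 = -12.8464
  x_1 = -2.0667 - 0.05*-28.9338 = -0.62
  y_1 = -1.6058 - 0.05*-12.8464 = -0.9635
Step 2: grad_x = 2*7*-0.62 = -8.6801, grad_y = 2*4*-0.9635 = -7.7078
  x_2 = -0.62 - 0.05*-8.6801 = -0.186
  y_2 = -0.9635 - 0.05*-7.7078 = -0.5781
f(-0.186, -0.5781) = 7*(-0.186)^2 + 4*(-0.5781)^2 = 1.5789


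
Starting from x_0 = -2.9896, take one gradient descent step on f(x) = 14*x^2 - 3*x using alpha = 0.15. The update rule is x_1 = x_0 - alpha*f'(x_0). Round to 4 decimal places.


We compute the gradient at x_0 and apply the update.
f'(x) = 28*x - 3
f'(-2.9896) = 28*-2.9896 - 3 = -86.7088
x_1 = -2.9896 - 0.15*-86.7088 = 10.0167


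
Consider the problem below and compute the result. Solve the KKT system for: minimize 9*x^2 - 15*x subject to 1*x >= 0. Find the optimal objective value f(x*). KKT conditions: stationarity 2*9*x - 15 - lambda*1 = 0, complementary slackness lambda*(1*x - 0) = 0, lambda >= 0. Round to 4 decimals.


Step 1: Try lambda = 0 (constraint inactive).
Stationarity: 2*9*x - 15 = 0
x* = 15/(2*9) = 5/6 = 0.8333 (rounded; the exact value 5/6 is used below)
Check constraint: 1*0.8333 = 0.8333 >= 0 -- satisfied.
Step 2: Compute optimal value.
f(x*) = 9*(5/6)^2 - 15*(5/6) = -6.25


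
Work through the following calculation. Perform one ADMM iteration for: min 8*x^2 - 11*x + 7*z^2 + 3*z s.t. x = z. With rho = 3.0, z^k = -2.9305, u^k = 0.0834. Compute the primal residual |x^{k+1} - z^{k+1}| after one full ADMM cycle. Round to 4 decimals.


ADMM iteration with rho = 3.0, z^k = -2.9305, u^k = 0.0834
Step 1: x-update.
Minimize 8*x^2 - 11*x + (3.0/2)*(x + 2.9305 + 0.0834)^2
FOC: (2*8 + 3.0)*x = 11 + 3.0*(-2.9305 - 0.0834)
x^{k+1} = 0.1031
Step 2: z-update.
Minimize 7*z^2 + 3*z + (3.0/2)*(0.1031 - z + 0.0834)^2
FOC: (2*7 + 3.0)*z = -3 + 3.0*(0.1031 + 0.0834)
z^{k+1} = -0.1436
Step 3: u-update.
u^{k+1} = 0.0834 + 0.1031 + 0.1436 = 0.33
Step 4: Primal residual = |0.1031 + 0.1436| = 0.2466


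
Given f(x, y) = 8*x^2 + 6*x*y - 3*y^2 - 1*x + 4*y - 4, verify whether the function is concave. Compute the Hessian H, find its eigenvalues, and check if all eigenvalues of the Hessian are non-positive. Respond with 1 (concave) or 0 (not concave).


The Hessian of f(x,y) = 8*x^2 + 6*x*y - 3*y^2 - 1*x + 4*y - 4 is:
H = [[16, 6], [6, -6]]
Trace = 16 - 6 = 10
Determinant = 16*-6 - (6)^2 = -132
Discriminant = (10)^2 - 4*-132 = 628.0
Eigenvalues: lambda_1 = -7.53, lambda_2 = 17.53
The function is not concave.

0


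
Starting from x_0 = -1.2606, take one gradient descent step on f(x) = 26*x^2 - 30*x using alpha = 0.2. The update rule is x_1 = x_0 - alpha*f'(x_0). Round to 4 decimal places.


We compute the gradient at x_0 and apply the update.
f'(x) = 52*x - 30
f'(-1.2606) = 52*-1.2606 - 30 = -95.5512
x_1 = -1.2606 - 0.2*-95.5512 = 17.8496


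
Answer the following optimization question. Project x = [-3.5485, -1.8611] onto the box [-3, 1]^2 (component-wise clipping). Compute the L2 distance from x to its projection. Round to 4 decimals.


Project each component onto [-3, 1].
clip(-3.5485) = -3.0, clip(-1.8611) = -1.8611
Projection = [-3.0, -1.8611]
Squared diffs: [0.3009, 0.0]
Distance = sqrt(0.3009) = 0.5485


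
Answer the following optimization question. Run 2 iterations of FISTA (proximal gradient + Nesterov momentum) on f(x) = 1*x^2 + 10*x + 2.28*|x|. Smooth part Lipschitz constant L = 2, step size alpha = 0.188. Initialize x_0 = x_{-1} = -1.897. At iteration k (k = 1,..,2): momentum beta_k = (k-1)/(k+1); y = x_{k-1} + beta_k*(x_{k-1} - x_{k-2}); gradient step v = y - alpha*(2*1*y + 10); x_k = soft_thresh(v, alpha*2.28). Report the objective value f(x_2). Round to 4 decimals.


FISTA on f(x) = 1*x^2 + 10*x + 2.28*|x|
L = 2, alpha = 0.188
Iteration 1: beta = 0.0, y = -1.897 + 0.0*(-1.897 + 1.897) = -1.897
  grad(y) = 6.206, v = y - alpha*grad = -3.0637
  prox(v) = soft_thresh(-3.0637, 0.4286) = -2.6351
Iteration 2: beta = 0.3333, y = -2.6351 + 0.3333*(-2.6351 + 1.897) = -2.8811
  grad(y) = 4.2378, v = y - alpha*grad = -3.6778
  prox(v) = soft_thresh(-3.6778, 0.4286) = -3.2492
f(x_2) = 1*(-3.2492)^2 + 10*(-3.2492) + 2.28*|-3.2492| = -14.5265


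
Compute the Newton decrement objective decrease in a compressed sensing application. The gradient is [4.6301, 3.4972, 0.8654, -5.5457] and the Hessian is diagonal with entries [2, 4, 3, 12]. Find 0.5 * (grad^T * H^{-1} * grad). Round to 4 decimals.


Step 1: H is diagonal, so H^(-1) * g = [2.3151, 0.8743, 0.2885, -0.4621].
Step 2: g^T H^(-1) g = sum_i g_i^2 / H_ii
  = (4.6301)^2/2 + (3.4972)^2/4 + (0.8654)^2/3 + (-5.5457)^2/12
  = 10.7189 + 3.0576 + 0.2496 + 2.5629 = 16.5891
Step 3: Objective decrease = 0.5 * g^T H^(-1) g = 8.2945


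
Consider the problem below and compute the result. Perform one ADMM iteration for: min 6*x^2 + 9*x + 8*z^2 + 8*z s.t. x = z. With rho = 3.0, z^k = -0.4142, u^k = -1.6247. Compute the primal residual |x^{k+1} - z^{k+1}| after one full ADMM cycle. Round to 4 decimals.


ADMM iteration with rho = 3.0, z^k = -0.4142, u^k = -1.6247
Step 1: x-update.
Minimize 6*x^2 + 9*x + (3.0/2)*(x + 0.4142 - 1.6247)^2
FOC: (2*6 + 3.0)*x = -9 + 3.0*(-0.4142 + 1.6247)
x^{k+1} = -0.3579
Step 2: z-update.
Minimize 8*z^2 + 8*z + (3.0/2)*(-0.3579 - z - 1.6247)^2
FOC: (2*8 + 3.0)*z = -8 + 3.0*(-0.3579 - 1.6247)
z^{k+1} = -0.7341
Step 3: u-update.
u^{k+1} = -1.6247 - 0.3579 + 0.7341 = -1.2485
Step 4: Primal residual = |-0.3579 + 0.7341| = 0.3762


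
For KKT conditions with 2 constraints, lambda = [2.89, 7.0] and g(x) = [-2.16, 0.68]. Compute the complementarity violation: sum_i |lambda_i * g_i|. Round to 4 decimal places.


KKT complementary slackness check:
lambda_1 * g_1 = 2.89 * -2.16 = -6.2424
lambda_2 * g_2 = 7.0 * 0.68 = 4.76
Total violation = 6.2424 + 4.76 = 11.0024


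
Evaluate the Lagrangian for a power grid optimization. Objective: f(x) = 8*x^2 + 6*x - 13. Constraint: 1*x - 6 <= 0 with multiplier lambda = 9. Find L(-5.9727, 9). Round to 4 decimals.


Step 1: Evaluate f(x).
f(-5.9727) = 8*(-5.9727)^2 + 6*(-5.9727) - 13 = 236.549
Step 2: Evaluate g(x).
g(-5.9727) = 1*-5.9727 - 6 = -11.9727
Step 3: Compute Lagrangian.
L = 236.549 + 9*-11.9727 = 128.7947


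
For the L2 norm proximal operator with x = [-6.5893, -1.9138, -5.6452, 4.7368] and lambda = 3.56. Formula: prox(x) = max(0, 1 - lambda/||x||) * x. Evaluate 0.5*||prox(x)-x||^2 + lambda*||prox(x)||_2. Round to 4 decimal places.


Step 1: Compute ||x||.
||x|| = 10.0691
Step 2: Compute scaling factor.
scale = max(0, 1 - 3.56/10.0691) = 0.6464
Step 3: prox(x) = [-4.2596, -1.2372, -3.6493, 3.0621]
||prox(x)|| = 6.5091
Step 4: Proximal objective.
0.5*||prox-x||^2 = 6.3368
lambda*||prox|| = 23.1724
Total = 29.5092


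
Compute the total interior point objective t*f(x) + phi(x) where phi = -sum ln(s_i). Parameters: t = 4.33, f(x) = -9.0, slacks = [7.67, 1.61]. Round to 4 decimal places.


Step 1: Compute log-barrier.
ln values: [2.0373, 0.4762]
phi = -(2.0373 + 0.4762) = -2.5136
Step 2: Compute augmented objective.
t*f(x) = 4.33*-9.0 = -38.97
Total = -38.97 - 2.5136 = -41.4836


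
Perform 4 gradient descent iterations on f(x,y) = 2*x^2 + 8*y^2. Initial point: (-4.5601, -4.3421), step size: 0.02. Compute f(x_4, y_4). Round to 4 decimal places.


Gradient descent on f(x,y) = 2*x^2 + 8*y^2.
Starting point: (-4.5601, -4.3421), alpha = 0.02
Step 1: grad_x = 2*2*-4.5601 = -18.2404, grad_y = 2*8*-4.3421 = -69.4736
  x_1 = -4.5601 - 0.02*-18.2404 = -4.1953
  y_1 = -4.3421 - 0.02*-69.4736 = -2.9526
Step 2: grad_x = 2*2*-4.1953 = -16.7812, grad_y = 2*8*-2.9526 = -47.242
  x_2 = -4.1953 - 0.02*-16.7812 = -3.8597
  y_2 = -2.9526 - 0.02*-47.242 = -2.0078
Step 3: grad_x = 2*2*-3.8597 = -15.4387, grad_y = 2*8*-2.0078 = -32.1246
  x_3 = -3.8597 - 0.02*-15.4387 = -3.5509
  y_3 = -2.0078 - 0.02*-32.1246 = -1.3653
Step 4: grad_x = 2*2*-3.5509 = -14.2036, grad_y = 2*8*-1.3653 = -21.8447
  x_4 = -3.5509 - 0.02*-14.2036 = -3.2668
  y_4 = -1.3653 - 0.02*-21.8447 = -0.9284
f(-3.2668, -0.9284) = 2*(-3.2668)^2 + 8*(-0.9284)^2 = 28.2397


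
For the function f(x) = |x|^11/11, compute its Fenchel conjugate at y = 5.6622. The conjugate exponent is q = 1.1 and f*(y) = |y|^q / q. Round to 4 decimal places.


The conjugate exponent q satisfies 1/p + 1/q = 1.
p = 11, so q = 11/(11 - 1) = 1.1
|y|^q = 5.6622^1.1 = 6.7342
f*(5.6622) = 6.7342 / 1.1 = 6.122


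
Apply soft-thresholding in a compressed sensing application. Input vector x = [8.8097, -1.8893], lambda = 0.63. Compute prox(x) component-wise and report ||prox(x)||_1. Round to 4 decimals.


Soft-thresholding with lambda = 0.63:
prox(8.8097) = sign(8.8097)*max(|8.8097| - 0.63, 0) = 8.1797
prox(-1.8893) = sign(-1.8893)*max(|-1.8893| - 0.63, 0) = -1.2593
prox(x) = [8.1797, -1.2593]
||prox(x)||_1 = 8.1797 + 1.2593 = 9.439


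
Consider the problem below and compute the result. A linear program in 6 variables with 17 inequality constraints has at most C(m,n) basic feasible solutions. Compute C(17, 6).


Each vertex corresponds to some choice of n active constraints out of m, so the number of vertices is at most C(m, n) = m! / (n!(m-n)!).
m = 17, n = 6
Numerator: 17 * 16 * 15 * 14 * 13 * 12
Denominator: 6! = 720
C(17, 6) = 12376


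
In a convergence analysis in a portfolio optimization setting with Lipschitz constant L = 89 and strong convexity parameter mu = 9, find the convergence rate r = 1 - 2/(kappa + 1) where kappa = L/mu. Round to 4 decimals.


Step 1: Compute the condition number.
kappa = L/mu = 89/9 = 9.8889
Step 2: Compute the convergence rate.
r = 1 - 2/(kappa + 1) = 1 - 2*mu/(L + mu) = (L - mu)/(L + mu) = 80/98 = 0.8163


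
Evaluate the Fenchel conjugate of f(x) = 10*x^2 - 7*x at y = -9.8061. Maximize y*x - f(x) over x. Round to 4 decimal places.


f*(y) = sup_x {y*x - a*x^2 - b*x} = sup_x {(y-b)*x - a*x^2}
FOC: (y - b) - 2a*x = 0 => x* = (y - b)/(2a)
x* = (-9.8061 + 7)/(2*10) = -0.1403
f*(-9.8061) = (y-b)^2/(4a) = (-9.8061 + 7)^2/(4*10)
= 7.8742/40 = 0.1969


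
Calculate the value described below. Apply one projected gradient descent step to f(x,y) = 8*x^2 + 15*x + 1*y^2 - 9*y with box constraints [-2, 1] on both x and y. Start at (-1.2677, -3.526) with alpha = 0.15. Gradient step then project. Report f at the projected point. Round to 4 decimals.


Step 1: Compute gradient at (-1.2677, -3.526).
grad_x = 2*8*-1.2677 + 15 = -5.2832
grad_y = 2*1*-3.526 - 9 = -16.052
Step 2: Gradient step.
x_raw = -1.2677 - 0.15*-5.2832 = -0.4752
y_raw = -3.526 - 0.15*-16.052 = -1.1182
Step 3: Project onto [-2, 1].
x_proj = clip(-0.4752) = -0.4752
y_proj = clip(-1.1182) = -1.1182
Step 4: Evaluate f.
f(-0.4752, -1.1182) = 5.9925


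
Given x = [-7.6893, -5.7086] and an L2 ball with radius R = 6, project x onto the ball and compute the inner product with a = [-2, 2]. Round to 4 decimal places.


Step 1: Compute ||x|| (intermediates to 6 decimals).
||x|| = sqrt((-7.6893)^2 + (-5.7086)^2) = 9.576714
Step 2: Project.
Since ||x|| > R, scale = R/||x|| = 6/9.576714 = 0.62652, proj(x) = scale * x
proj(x) = [-4.8175, -3.576552]
Step 3: Dot product.
a^T * proj(x) = -2*(-4.8175) + 2*(-3.576552) = 2.4819


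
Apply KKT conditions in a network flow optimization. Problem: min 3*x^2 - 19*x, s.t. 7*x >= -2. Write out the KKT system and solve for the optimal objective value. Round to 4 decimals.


Step 1: Try lambda = 0 (constraint inactive).
Stationarity: 2*3*x - 19 = 0
x* = 19/(2*3) = 19/6 = 3.1667 (rounded; the exact value 19/6 is used below)
Check constraint: 7*3.1667 = 22.1669 >= -2 -- satisfied.
Step 2: Compute optimal value.
f(x*) = 3*(19/6)^2 - 19*(19/6) = -30.0833


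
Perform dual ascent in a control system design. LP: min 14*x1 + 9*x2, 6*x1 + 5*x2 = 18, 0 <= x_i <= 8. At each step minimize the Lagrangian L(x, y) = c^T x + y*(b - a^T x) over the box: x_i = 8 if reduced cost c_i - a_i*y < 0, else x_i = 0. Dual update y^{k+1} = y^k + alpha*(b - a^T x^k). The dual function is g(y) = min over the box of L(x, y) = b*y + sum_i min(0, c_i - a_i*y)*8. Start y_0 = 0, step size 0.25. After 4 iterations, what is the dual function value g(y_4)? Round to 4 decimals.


Dual ascent for LP: min 14*x1 + 9*x2, 6*x1 + 5*x2 = 18, 0 <= x_i <= 8
Step 1: y^k = 0.0, reduced costs: (14.0, 9.0)
  x^k = (0.0, 0.0), subgradient = b - a^T x = 18.0
  y^{k+1} = 0.0 + 0.25*18.0 = 4.5
Step 2: y^k = 4.5, reduced costs: (-13.0, -13.5)
  x^k = (8.0, 8.0), subgradient = b - a^T x = -70.0
  y^{k+1} = 4.5 + 0.25*-70.0 = -13.0
Step 3: y^k = -13.0, reduced costs: (92.0, 74.0)
  x^k = (0.0, 0.0), subgradient = b - a^T x = 18.0
  y^{k+1} = -13.0 + 0.25*18.0 = -8.5
Step 4: y^k = -8.5, reduced costs: (65.0, 51.5)
  x^k = (0.0, 0.0), subgradient = b - a^T x = 18.0
  y^{k+1} = -8.5 + 0.25*18.0 = -4.0
Dual objective at y_4 = -4.0: reduced costs (38.0, 29.0), box minimizer x = (0.0, 0.0)
g(y_4) = b*y + (c1 - a1*y)*x1 + (c2 - a2*y)*x2 = 18*(-4.0) + 38.0*0.0 + 29.0*0.0 = -72.0 + 0.0 + 0.0 = -72.0


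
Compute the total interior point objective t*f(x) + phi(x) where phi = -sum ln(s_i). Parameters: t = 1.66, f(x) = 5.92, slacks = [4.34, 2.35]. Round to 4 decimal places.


Step 1: Compute log-barrier.
ln values: [1.4679, 0.8544]
phi = -(1.4679 + 0.8544) = -2.3223
Step 2: Compute augmented objective.
t*f(x) = 1.66*5.92 = 9.8272
Total = 9.8272 - 2.3223 = 7.5049


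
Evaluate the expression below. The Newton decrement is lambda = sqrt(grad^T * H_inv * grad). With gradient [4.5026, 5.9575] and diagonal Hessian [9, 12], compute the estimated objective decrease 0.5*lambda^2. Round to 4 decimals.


Step 1: H is diagonal, so H^(-1) * g = [0.5003, 0.4965].
Step 2: g^T H^(-1) g = sum_i g_i^2 / H_ii
  = (4.5026)^2/9 + (5.9575)^2/12
  = 2.2526 + 2.9577 = 5.2103
Step 3: Objective decrease = 0.5 * g^T H^(-1) g = 2.6051


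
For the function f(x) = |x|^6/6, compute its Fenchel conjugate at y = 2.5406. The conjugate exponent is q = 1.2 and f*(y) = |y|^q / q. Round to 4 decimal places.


The conjugate exponent q satisfies 1/p + 1/q = 1.
p = 6, so q = 6/(6 - 1) = 1.2
|y|^q = 2.5406^1.2 = 3.0614
f*(2.5406) = 3.0614 / 1.2 = 2.5512


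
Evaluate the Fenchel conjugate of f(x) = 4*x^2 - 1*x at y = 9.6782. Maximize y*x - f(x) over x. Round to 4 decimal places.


f*(y) = sup_x {y*x - a*x^2 - b*x} = sup_x {(y-b)*x - a*x^2}
FOC: (y - b) - 2a*x = 0 => x* = (y - b)/(2a)
x* = (9.6782 + 1)/(2*4) = 1.3348
f*(9.6782) = (y-b)^2/(4a) = (9.6782 + 1)^2/(4*4)
= 114.024/16 = 7.1265


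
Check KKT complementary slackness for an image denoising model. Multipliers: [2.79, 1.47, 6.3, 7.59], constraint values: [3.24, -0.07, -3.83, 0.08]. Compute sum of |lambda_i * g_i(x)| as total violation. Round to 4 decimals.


KKT complementary slackness check:
lambda_1 * g_1 = 2.79 * 3.24 = 9.0396
lambda_2 * g_2 = 1.47 * -0.07 = -0.1029
lambda_3 * g_3 = 6.3 * -3.83 = -24.129
lambda_4 * g_4 = 7.59 * 0.08 = 0.6072
Total violation = 9.0396 + 0.1029 + 24.129 + 0.6072 = 33.8787


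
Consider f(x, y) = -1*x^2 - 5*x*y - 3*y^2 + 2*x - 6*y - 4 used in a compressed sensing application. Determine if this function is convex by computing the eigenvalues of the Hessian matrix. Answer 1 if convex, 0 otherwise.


The Hessian of f(x,y) = -1*x^2 - 5*x*y - 3*y^2 + 2*x - 6*y - 4 is:
H = [[-2, -5], [-5, -6]]
Trace = -2 - 6 = -8
Determinant = -2*-6 - (-5)^2 = -13
Discriminant = (-8)^2 - 4*-13 = 116.0
Eigenvalues: lambda_1 = -9.3852, lambda_2 = 1.3852
The function is not convex.

0


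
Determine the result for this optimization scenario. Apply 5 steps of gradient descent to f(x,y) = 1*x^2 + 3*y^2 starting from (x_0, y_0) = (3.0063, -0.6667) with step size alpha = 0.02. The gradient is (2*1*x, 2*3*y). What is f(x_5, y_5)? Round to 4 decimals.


Gradient descent on f(x,y) = 1*x^2 + 3*y^2.
Starting point: (3.0063, -0.6667), alpha = 0.02
Step 1: grad_x = 2*1*3.0063 = 6.0126, grad_y = 2*3*-0.6667 = -4.0002
  x_1 = 3.0063 - 0.02*6.0126 = 2.886
  y_1 = -0.6667 - 0.02*-4.0002 = -0.5867
Step 2: grad_x = 2*1*2.886 = 5.7721, grad_y = 2*3*-0.5867 = -3.5202
  x_2 = 2.886 - 0.02*5.7721 = 2.7706
  y_2 = -0.5867 - 0.02*-3.5202 = -0.5163
Step 3: grad_x = 2*1*2.7706 = 5.5412, grad_y = 2*3*-0.5163 = -3.0978
  x_3 = 2.7706 - 0.02*5.5412 = 2.6598
  y_3 = -0.5163 - 0.02*-3.0978 = -0.4543
Step 4: grad_x = 2*1*2.6598 = 5.3196, grad_y = 2*3*-0.4543 = -2.726
  x_4 = 2.6598 - 0.02*5.3196 = 2.5534
  y_4 = -0.4543 - 0.02*-2.726 = -0.3998
Step 5: grad_x = 2*1*2.5534 = 5.1068, grad_y = 2*3*-0.3998 = -2.3989
  x_5 = 2.5534 - 0.02*5.1068 = 2.4513
  y_5 = -0.3998 - 0.02*-2.3989 = -0.3518
f(2.4513, -0.3518) = 1*2.4513^2 + 3*(-0.3518)^2 = 6.38


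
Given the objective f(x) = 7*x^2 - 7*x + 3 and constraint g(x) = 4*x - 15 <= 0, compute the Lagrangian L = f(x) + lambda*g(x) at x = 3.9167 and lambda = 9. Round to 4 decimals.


Step 1: Evaluate f(x).
f(3.9167) = 7*3.9167^2 - 7*3.9167 + 3 = 82.9669
Step 2: Evaluate g(x).
g(3.9167) = 4*3.9167 - 15 = 0.6668
Step 3: Compute Lagrangian.
L = 82.9669 + 9*0.6668 = 88.9681


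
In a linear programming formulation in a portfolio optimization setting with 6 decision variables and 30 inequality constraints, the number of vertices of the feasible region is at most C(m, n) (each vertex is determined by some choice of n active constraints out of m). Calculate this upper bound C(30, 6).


Each vertex corresponds to some choice of n active constraints out of m, so the number of vertices is at most C(m, n) = m! / (n!(m-n)!).
m = 30, n = 6
Numerator: 30 * 29 * 28 * 27 * 26 * 25
Denominator: 6! = 720
C(30, 6) = 593775


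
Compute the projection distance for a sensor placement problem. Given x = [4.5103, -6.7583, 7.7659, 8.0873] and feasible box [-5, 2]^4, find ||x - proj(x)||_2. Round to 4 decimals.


Project each component onto [-5, 2].
clip(4.5103) = 2.0, clip(-6.7583) = -5.0, clip(7.7659) = 2.0, clip(8.0873) = 2.0
Projection = [2.0, -5.0, 2.0, 2.0]
Squared diffs: [6.3016, 3.0916, 33.2456, 37.0552]
Distance = sqrt(79.694) = 8.9272


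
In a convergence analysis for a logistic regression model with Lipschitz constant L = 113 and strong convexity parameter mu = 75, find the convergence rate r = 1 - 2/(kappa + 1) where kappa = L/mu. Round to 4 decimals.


Step 1: Compute the condition number.
kappa = L/mu = 113/75 = 1.5067
Step 2: Compute the convergence rate.
r = 1 - 2/(kappa + 1) = 1 - 2*mu/(L + mu) = (L - mu)/(L + mu) = 38/188 = 0.2021


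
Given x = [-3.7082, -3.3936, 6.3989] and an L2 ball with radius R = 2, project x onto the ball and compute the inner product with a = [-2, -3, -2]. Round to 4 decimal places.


Step 1: Compute ||x|| (intermediates to 6 decimals).
||x|| = sqrt((-3.7082)^2 + (-3.3936)^2 + 6.3989^2) = 8.137149
Step 2: Project.
Since ||x|| > R, scale = R/||x|| = 2/8.137149 = 0.245786, proj(x) = scale * x
proj(x) = [-0.911424, -0.834099, 1.57276]
Step 3: Dot product.
a^T * proj(x) = -2*(-0.911424) - 3*(-0.834099) - 2*1.57276 = 1.1796


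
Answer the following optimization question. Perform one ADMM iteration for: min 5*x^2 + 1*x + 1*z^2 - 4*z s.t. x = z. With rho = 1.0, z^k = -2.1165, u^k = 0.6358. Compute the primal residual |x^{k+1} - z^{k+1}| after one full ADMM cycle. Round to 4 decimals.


ADMM iteration with rho = 1.0, z^k = -2.1165, u^k = 0.6358
Step 1: x-update.
Minimize 5*x^2 + 1*x + (1.0/2)*(x + 2.1165 + 0.6358)^2
FOC: (2*5 + 1.0)*x = -1 + 1.0*(-2.1165 - 0.6358)
x^{k+1} = -0.3411
Step 2: z-update.
Minimize 1*z^2 - 4*z + (1.0/2)*(-0.3411 - z + 0.6358)^2
FOC: (2*1 + 1.0)*z = 4 + 1.0*(-0.3411 + 0.6358)
z^{k+1} = 1.4316
Step 3: u-update.
u^{k+1} = 0.6358 - 0.3411 - 1.4316 = -1.1369
Step 4: Primal residual = |-0.3411 - 1.4316| = 1.7727


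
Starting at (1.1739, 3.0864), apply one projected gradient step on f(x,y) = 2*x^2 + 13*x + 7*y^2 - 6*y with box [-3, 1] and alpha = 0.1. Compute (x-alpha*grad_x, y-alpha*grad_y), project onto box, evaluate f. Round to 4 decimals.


Step 1: Compute gradient at (1.1739, 3.0864).
grad_x = 2*2*1.1739 + 13 = 17.6956
grad_y = 2*7*3.0864 - 6 = 37.2096
Step 2: Gradient step.
x_raw = 1.1739 - 0.1*17.6956 = -0.5957
y_raw = 3.0864 - 0.1*37.2096 = -0.6346
Step 3: Project onto [-3, 1].
x_proj = clip(-0.5957) = -0.5957
y_proj = clip(-0.6346) = -0.6346
Step 4: Evaluate f.
f(-0.5957, -0.6346) = -0.4079
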